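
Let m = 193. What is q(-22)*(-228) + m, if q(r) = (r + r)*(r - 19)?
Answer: -411119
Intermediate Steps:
q(r) = 2*r*(-19 + r) (q(r) = (2*r)*(-19 + r) = 2*r*(-19 + r))
q(-22)*(-228) + m = (2*(-22)*(-19 - 22))*(-228) + 193 = (2*(-22)*(-41))*(-228) + 193 = 1804*(-228) + 193 = -411312 + 193 = -411119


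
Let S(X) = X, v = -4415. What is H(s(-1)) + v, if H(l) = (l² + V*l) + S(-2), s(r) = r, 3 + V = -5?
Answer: -4408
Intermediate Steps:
V = -8 (V = -3 - 5 = -8)
H(l) = -2 + l² - 8*l (H(l) = (l² - 8*l) - 2 = -2 + l² - 8*l)
H(s(-1)) + v = (-2 + (-1)² - 8*(-1)) - 4415 = (-2 + 1 + 8) - 4415 = 7 - 4415 = -4408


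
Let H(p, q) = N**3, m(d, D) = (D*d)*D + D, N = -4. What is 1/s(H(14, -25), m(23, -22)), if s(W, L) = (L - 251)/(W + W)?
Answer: -128/10859 ≈ -0.011787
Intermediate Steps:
m(d, D) = D + d*D**2 (m(d, D) = d*D**2 + D = D + d*D**2)
H(p, q) = -64 (H(p, q) = (-4)**3 = -64)
s(W, L) = (-251 + L)/(2*W) (s(W, L) = (-251 + L)/((2*W)) = (-251 + L)*(1/(2*W)) = (-251 + L)/(2*W))
1/s(H(14, -25), m(23, -22)) = 1/((1/2)*(-251 - 22*(1 - 22*23))/(-64)) = 1/((1/2)*(-1/64)*(-251 - 22*(1 - 506))) = 1/((1/2)*(-1/64)*(-251 - 22*(-505))) = 1/((1/2)*(-1/64)*(-251 + 11110)) = 1/((1/2)*(-1/64)*10859) = 1/(-10859/128) = -128/10859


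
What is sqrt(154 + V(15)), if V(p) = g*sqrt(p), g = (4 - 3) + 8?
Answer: sqrt(154 + 9*sqrt(15)) ≈ 13.743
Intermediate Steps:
g = 9 (g = 1 + 8 = 9)
V(p) = 9*sqrt(p)
sqrt(154 + V(15)) = sqrt(154 + 9*sqrt(15))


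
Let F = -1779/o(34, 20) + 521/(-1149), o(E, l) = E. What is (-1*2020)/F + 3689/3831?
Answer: 61984570757/1579739667 ≈ 39.237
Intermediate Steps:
F = -2061785/39066 (F = -1779/34 + 521/(-1149) = -1779*1/34 + 521*(-1/1149) = -1779/34 - 521/1149 = -2061785/39066 ≈ -52.777)
(-1*2020)/F + 3689/3831 = (-1*2020)/(-2061785/39066) + 3689/3831 = -2020*(-39066/2061785) + 3689*(1/3831) = 15782664/412357 + 3689/3831 = 61984570757/1579739667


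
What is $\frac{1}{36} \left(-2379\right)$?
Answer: $- \frac{793}{12} \approx -66.083$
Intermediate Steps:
$\frac{1}{36} \left(-2379\right) = - \frac{793}{12}$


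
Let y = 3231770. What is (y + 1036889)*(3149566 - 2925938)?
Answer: 954591674852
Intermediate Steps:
(y + 1036889)*(3149566 - 2925938) = (3231770 + 1036889)*(3149566 - 2925938) = 4268659*223628 = 954591674852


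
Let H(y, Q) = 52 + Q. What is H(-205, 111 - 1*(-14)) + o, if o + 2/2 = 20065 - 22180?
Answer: -1939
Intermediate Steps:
o = -2116 (o = -1 + (20065 - 22180) = -1 - 2115 = -2116)
H(-205, 111 - 1*(-14)) + o = (52 + (111 - 1*(-14))) - 2116 = (52 + (111 + 14)) - 2116 = (52 + 125) - 2116 = 177 - 2116 = -1939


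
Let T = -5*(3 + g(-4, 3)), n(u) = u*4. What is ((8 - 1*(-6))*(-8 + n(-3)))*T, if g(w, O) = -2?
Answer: 1400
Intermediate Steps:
n(u) = 4*u
T = -5 (T = -5*(3 - 2) = -5*1 = -5)
((8 - 1*(-6))*(-8 + n(-3)))*T = ((8 - 1*(-6))*(-8 + 4*(-3)))*(-5) = ((8 + 6)*(-8 - 12))*(-5) = (14*(-20))*(-5) = -280*(-5) = 1400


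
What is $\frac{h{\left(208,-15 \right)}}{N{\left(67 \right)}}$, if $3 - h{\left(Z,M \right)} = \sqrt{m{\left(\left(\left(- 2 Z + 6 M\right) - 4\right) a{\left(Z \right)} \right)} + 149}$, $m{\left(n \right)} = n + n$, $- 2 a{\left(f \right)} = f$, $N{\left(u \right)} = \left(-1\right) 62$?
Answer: $- \frac{3}{62} + \frac{\sqrt{106229}}{62} \approx 5.2085$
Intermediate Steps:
$N{\left(u \right)} = -62$
$a{\left(f \right)} = - \frac{f}{2}$
$m{\left(n \right)} = 2 n$
$h{\left(Z,M \right)} = 3 - \sqrt{149 - Z \left(-4 - 2 Z + 6 M\right)}$ ($h{\left(Z,M \right)} = 3 - \sqrt{2 \left(\left(- 2 Z + 6 M\right) - 4\right) \left(- \frac{Z}{2}\right) + 149} = 3 - \sqrt{2 \left(-4 - 2 Z + 6 M\right) \left(- \frac{Z}{2}\right) + 149} = 3 - \sqrt{2 \left(- \frac{Z \left(-4 - 2 Z + 6 M\right)}{2}\right) + 149} = 3 - \sqrt{- Z \left(-4 - 2 Z + 6 M\right) + 149} = 3 - \sqrt{149 - Z \left(-4 - 2 Z + 6 M\right)}$)
$\frac{h{\left(208,-15 \right)}}{N{\left(67 \right)}} = \frac{3 - \sqrt{149 + 2 \cdot 208 \left(2 + 208 - -45\right)}}{-62} = \left(3 - \sqrt{149 + 2 \cdot 208 \left(2 + 208 + 45\right)}\right) \left(- \frac{1}{62}\right) = \left(3 - \sqrt{149 + 2 \cdot 208 \cdot 255}\right) \left(- \frac{1}{62}\right) = \left(3 - \sqrt{149 + 106080}\right) \left(- \frac{1}{62}\right) = \left(3 - \sqrt{106229}\right) \left(- \frac{1}{62}\right) = - \frac{3}{62} + \frac{\sqrt{106229}}{62}$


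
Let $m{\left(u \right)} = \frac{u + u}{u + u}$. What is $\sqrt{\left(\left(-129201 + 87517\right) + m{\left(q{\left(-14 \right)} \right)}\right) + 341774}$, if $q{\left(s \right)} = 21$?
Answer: $\sqrt{300091} \approx 547.81$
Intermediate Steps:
$m{\left(u \right)} = 1$ ($m{\left(u \right)} = \frac{2 u}{2 u} = 2 u \frac{1}{2 u} = 1$)
$\sqrt{\left(\left(-129201 + 87517\right) + m{\left(q{\left(-14 \right)} \right)}\right) + 341774} = \sqrt{\left(\left(-129201 + 87517\right) + 1\right) + 341774} = \sqrt{\left(-41684 + 1\right) + 341774} = \sqrt{-41683 + 341774} = \sqrt{300091}$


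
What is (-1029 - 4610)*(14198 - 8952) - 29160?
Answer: -29611354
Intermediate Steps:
(-1029 - 4610)*(14198 - 8952) - 29160 = -5639*5246 - 29160 = -29582194 - 29160 = -29611354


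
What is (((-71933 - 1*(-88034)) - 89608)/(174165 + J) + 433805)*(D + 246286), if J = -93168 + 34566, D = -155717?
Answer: 648625855742836/16509 ≈ 3.9289e+10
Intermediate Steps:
J = -58602
(((-71933 - 1*(-88034)) - 89608)/(174165 + J) + 433805)*(D + 246286) = (((-71933 - 1*(-88034)) - 89608)/(174165 - 58602) + 433805)*(-155717 + 246286) = (((-71933 + 88034) - 89608)/115563 + 433805)*90569 = ((16101 - 89608)*(1/115563) + 433805)*90569 = (-73507*1/115563 + 433805)*90569 = (-10501/16509 + 433805)*90569 = (7161676244/16509)*90569 = 648625855742836/16509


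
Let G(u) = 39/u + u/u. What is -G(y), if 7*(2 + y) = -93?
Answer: 166/107 ≈ 1.5514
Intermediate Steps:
y = -107/7 (y = -2 + (⅐)*(-93) = -2 - 93/7 = -107/7 ≈ -15.286)
G(u) = 1 + 39/u (G(u) = 39/u + 1 = 1 + 39/u)
-G(y) = -(39 - 107/7)/(-107/7) = -(-7)*166/(107*7) = -1*(-166/107) = 166/107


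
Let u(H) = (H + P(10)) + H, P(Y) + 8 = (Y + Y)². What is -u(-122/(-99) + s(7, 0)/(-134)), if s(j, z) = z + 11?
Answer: -2615395/6633 ≈ -394.30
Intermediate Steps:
s(j, z) = 11 + z
P(Y) = -8 + 4*Y² (P(Y) = -8 + (Y + Y)² = -8 + (2*Y)² = -8 + 4*Y²)
u(H) = 392 + 2*H (u(H) = (H + (-8 + 4*10²)) + H = (H + (-8 + 4*100)) + H = (H + (-8 + 400)) + H = (H + 392) + H = (392 + H) + H = 392 + 2*H)
-u(-122/(-99) + s(7, 0)/(-134)) = -(392 + 2*(-122/(-99) + (11 + 0)/(-134))) = -(392 + 2*(-122*(-1/99) + 11*(-1/134))) = -(392 + 2*(122/99 - 11/134)) = -(392 + 2*(15259/13266)) = -(392 + 15259/6633) = -1*2615395/6633 = -2615395/6633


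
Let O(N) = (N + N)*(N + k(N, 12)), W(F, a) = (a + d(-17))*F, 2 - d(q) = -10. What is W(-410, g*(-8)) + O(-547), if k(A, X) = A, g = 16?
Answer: 1244396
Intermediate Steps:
d(q) = 12 (d(q) = 2 - 1*(-10) = 2 + 10 = 12)
W(F, a) = F*(12 + a) (W(F, a) = (a + 12)*F = (12 + a)*F = F*(12 + a))
O(N) = 4*N² (O(N) = (N + N)*(N + N) = (2*N)*(2*N) = 4*N²)
W(-410, g*(-8)) + O(-547) = -410*(12 + 16*(-8)) + 4*(-547)² = -410*(12 - 128) + 4*299209 = -410*(-116) + 1196836 = 47560 + 1196836 = 1244396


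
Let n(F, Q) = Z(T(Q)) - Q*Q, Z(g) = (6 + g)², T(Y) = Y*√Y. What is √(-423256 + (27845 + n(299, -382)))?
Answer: √(-56284267 - 4584*I*√382) ≈ 5.97 - 7502.3*I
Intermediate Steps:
T(Y) = Y^(3/2)
n(F, Q) = (6 + Q^(3/2))² - Q² (n(F, Q) = (6 + Q^(3/2))² - Q*Q = (6 + Q^(3/2))² - Q²)
√(-423256 + (27845 + n(299, -382))) = √(-423256 + (27845 + ((6 + (-382)^(3/2))² - 1*(-382)²))) = √(-423256 + (27845 + ((6 - 382*I*√382)² - 1*145924))) = √(-423256 + (27845 + ((6 - 382*I*√382)² - 145924))) = √(-423256 + (27845 + (-145924 + (6 - 382*I*√382)²))) = √(-423256 + (-118079 + (6 - 382*I*√382)²)) = √(-541335 + (6 - 382*I*√382)²)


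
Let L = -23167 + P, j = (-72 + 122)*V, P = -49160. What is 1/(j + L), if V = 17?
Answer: -1/71477 ≈ -1.3991e-5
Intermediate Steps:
j = 850 (j = (-72 + 122)*17 = 50*17 = 850)
L = -72327 (L = -23167 - 49160 = -72327)
1/(j + L) = 1/(850 - 72327) = 1/(-71477) = -1/71477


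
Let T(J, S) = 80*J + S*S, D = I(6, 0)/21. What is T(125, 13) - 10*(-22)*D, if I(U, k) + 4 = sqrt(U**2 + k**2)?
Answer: 213989/21 ≈ 10190.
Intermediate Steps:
I(U, k) = -4 + sqrt(U**2 + k**2)
D = 2/21 (D = (-4 + sqrt(6**2 + 0**2))/21 = (-4 + sqrt(36 + 0))*(1/21) = (-4 + sqrt(36))*(1/21) = (-4 + 6)*(1/21) = 2*(1/21) = 2/21 ≈ 0.095238)
T(J, S) = S**2 + 80*J (T(J, S) = 80*J + S**2 = S**2 + 80*J)
T(125, 13) - 10*(-22)*D = (13**2 + 80*125) - 10*(-22)*2/21 = (169 + 10000) - (-220)*2/21 = 10169 - 1*(-440/21) = 10169 + 440/21 = 213989/21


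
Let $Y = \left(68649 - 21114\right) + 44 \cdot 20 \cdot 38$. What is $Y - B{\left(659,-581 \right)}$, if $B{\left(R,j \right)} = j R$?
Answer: $463854$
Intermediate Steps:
$B{\left(R,j \right)} = R j$
$Y = 80975$ ($Y = 47535 + 880 \cdot 38 = 47535 + 33440 = 80975$)
$Y - B{\left(659,-581 \right)} = 80975 - 659 \left(-581\right) = 80975 - -382879 = 80975 + 382879 = 463854$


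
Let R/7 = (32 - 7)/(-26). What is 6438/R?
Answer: -167388/175 ≈ -956.50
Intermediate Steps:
R = -175/26 (R = 7*((32 - 7)/(-26)) = 7*(25*(-1/26)) = 7*(-25/26) = -175/26 ≈ -6.7308)
6438/R = 6438/(-175/26) = 6438*(-26/175) = -167388/175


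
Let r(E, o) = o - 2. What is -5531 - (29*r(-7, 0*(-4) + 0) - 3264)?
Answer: -2209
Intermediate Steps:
r(E, o) = -2 + o
-5531 - (29*r(-7, 0*(-4) + 0) - 3264) = -5531 - (29*(-2 + (0*(-4) + 0)) - 3264) = -5531 - (29*(-2 + (0 + 0)) - 3264) = -5531 - (29*(-2 + 0) - 3264) = -5531 - (29*(-2) - 3264) = -5531 - (-58 - 3264) = -5531 - 1*(-3322) = -5531 + 3322 = -2209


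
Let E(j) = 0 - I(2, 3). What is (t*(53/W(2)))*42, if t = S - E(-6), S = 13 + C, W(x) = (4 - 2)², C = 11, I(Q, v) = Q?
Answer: 14469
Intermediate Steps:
E(j) = -2 (E(j) = 0 - 1*2 = 0 - 2 = -2)
W(x) = 4 (W(x) = 2² = 4)
S = 24 (S = 13 + 11 = 24)
t = 26 (t = 24 - 1*(-2) = 24 + 2 = 26)
(t*(53/W(2)))*42 = (26*(53/4))*42 = (689/2)*42 = 14469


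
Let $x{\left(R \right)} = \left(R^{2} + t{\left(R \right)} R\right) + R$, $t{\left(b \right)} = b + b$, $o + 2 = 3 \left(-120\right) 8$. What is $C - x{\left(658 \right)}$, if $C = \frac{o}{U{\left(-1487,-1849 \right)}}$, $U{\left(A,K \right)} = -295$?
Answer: $- \frac{383364368}{295} \approx -1.2995 \cdot 10^{6}$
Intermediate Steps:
$o = -2882$ ($o = -2 + 3 \left(-120\right) 8 = -2 - 2880 = -2882$)
$t{\left(b \right)} = 2 b$
$C = \frac{2882}{295}$ ($C = - \frac{2882}{-295} = \left(-2882\right) \left(- \frac{1}{295}\right) = \frac{2882}{295} \approx 9.7695$)
$x{\left(R \right)} = R + 3 R^{2}$ ($x{\left(R \right)} = \left(R^{2} + 2 R R\right) + R = \left(R^{2} + 2 R^{2}\right) + R = 3 R^{2} + R = R + 3 R^{2}$)
$C - x{\left(658 \right)} = \frac{2882}{295} - 658 \left(1 + 3 \cdot 658\right) = \frac{2882}{295} - 658 \left(1 + 1974\right) = \frac{2882}{295} - 658 \cdot 1975 = \frac{2882}{295} - 1299550 = - \frac{383364368}{295}$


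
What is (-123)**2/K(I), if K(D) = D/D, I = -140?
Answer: 15129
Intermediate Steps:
K(D) = 1
(-123)**2/K(I) = (-123)**2/1 = 15129*1 = 15129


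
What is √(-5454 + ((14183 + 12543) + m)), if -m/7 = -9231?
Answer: √85889 ≈ 293.07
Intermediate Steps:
m = 64617 (m = -7*(-9231) = 64617)
√(-5454 + ((14183 + 12543) + m)) = √(-5454 + ((14183 + 12543) + 64617)) = √(-5454 + (26726 + 64617)) = √(-5454 + 91343) = √85889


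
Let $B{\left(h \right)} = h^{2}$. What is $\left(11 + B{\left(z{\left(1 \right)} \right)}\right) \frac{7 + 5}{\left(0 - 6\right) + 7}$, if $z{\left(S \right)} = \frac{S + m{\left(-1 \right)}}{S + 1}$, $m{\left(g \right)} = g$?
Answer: $132$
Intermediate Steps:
$z{\left(S \right)} = \frac{-1 + S}{1 + S}$ ($z{\left(S \right)} = \frac{S - 1}{S + 1} = \frac{-1 + S}{1 + S}$)
$\left(11 + B{\left(z{\left(1 \right)} \right)}\right) \frac{7 + 5}{\left(0 - 6\right) + 7} = \left(11 + \left(\frac{-1 + 1}{1 + 1}\right)^{2}\right) \frac{7 + 5}{\left(0 - 6\right) + 7} = \left(11 + \left(\frac{1}{2} \cdot 0\right)^{2}\right) \frac{12}{\left(0 - 6\right) + 7} = \left(11 + \left(\frac{1}{2} \cdot 0\right)^{2}\right) \frac{12}{-6 + 7} = \left(11 + 0^{2}\right) \frac{12}{1} = \left(11 + 0\right) 12 \cdot 1 = 11 \cdot 12 = 132$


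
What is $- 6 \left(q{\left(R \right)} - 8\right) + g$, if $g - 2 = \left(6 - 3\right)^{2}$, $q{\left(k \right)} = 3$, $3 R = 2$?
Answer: $41$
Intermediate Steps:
$R = \frac{2}{3}$ ($R = \frac{1}{3} \cdot 2 = \frac{2}{3} \approx 0.66667$)
$g = 11$ ($g = 2 + \left(6 - 3\right)^{2} = 2 + 3^{2} = 2 + 9 = 11$)
$- 6 \left(q{\left(R \right)} - 8\right) + g = - 6 \left(3 - 8\right) + 11 = \left(-6\right) \left(-5\right) + 11 = 30 + 11 = 41$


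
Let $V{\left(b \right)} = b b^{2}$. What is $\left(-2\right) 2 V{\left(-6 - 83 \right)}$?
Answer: $2819876$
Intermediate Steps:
$V{\left(b \right)} = b^{3}$
$\left(-2\right) 2 V{\left(-6 - 83 \right)} = \left(-2\right) 2 \left(-6 - 83\right)^{3} = - 4 \left(-6 - 83\right)^{3} = - 4 \left(-89\right)^{3} = \left(-4\right) \left(-704969\right) = 2819876$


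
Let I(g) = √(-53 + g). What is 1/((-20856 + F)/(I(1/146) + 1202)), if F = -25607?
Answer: -1202/46463 - I*√1129602/6783598 ≈ -0.02587 - 0.00015668*I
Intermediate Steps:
1/((-20856 + F)/(I(1/146) + 1202)) = 1/((-20856 - 25607)/(√(-53 + 1/146) + 1202)) = 1/(-46463/(√(-53 + 1/146) + 1202)) = 1/(-46463/(√(-7737/146) + 1202)) = 1/(-46463/(I*√1129602/146 + 1202)) = 1/(-46463/(1202 + I*√1129602/146)) = -1202/46463 - I*√1129602/6783598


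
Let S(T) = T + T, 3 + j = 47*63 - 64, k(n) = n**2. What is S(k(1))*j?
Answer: 5788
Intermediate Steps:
j = 2894 (j = -3 + (47*63 - 64) = -3 + (2961 - 64) = -3 + 2897 = 2894)
S(T) = 2*T
S(k(1))*j = (2*1**2)*2894 = (2*1)*2894 = 2*2894 = 5788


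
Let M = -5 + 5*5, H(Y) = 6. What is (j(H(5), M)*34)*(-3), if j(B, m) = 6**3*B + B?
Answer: -132804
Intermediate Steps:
M = 20 (M = -5 + 25 = 20)
j(B, m) = 217*B (j(B, m) = 216*B + B = 217*B)
(j(H(5), M)*34)*(-3) = ((217*6)*34)*(-3) = (1302*34)*(-3) = 44268*(-3) = -132804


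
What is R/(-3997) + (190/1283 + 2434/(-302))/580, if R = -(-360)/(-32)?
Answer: -1215544503/112280866145 ≈ -0.010826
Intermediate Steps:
R = -45/4 (R = -(-360)*(-1)/32 = -12*15/16 = -45/4 ≈ -11.250)
R/(-3997) + (190/1283 + 2434/(-302))/580 = -45/4/(-3997) + (190/1283 + 2434/(-302))/580 = -45/4*(-1/3997) + (190*(1/1283) + 2434*(-1/302))*(1/580) = 45/15988 + (190/1283 - 1217/151)*(1/580) = 45/15988 - 1532721/193733*1/580 = 45/15988 - 1532721/112365140 = -1215544503/112280866145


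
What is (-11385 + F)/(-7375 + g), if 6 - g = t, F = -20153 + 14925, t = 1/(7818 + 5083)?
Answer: 214324313/95067470 ≈ 2.2544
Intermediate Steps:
t = 1/12901 ≈ 7.7513e-5
F = -5228
g = 77405/12901 (g = 6 - 1*1/12901 = 6 - 1/12901 = 77405/12901 ≈ 5.9999)
(-11385 + F)/(-7375 + g) = (-11385 - 5228)/(-7375 + 77405/12901) = -16613/(-95067470/12901) = -16613*(-12901/95067470) = 214324313/95067470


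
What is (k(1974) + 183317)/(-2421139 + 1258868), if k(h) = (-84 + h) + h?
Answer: -187181/1162271 ≈ -0.16105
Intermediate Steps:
k(h) = -84 + 2*h
(k(1974) + 183317)/(-2421139 + 1258868) = ((-84 + 2*1974) + 183317)/(-2421139 + 1258868) = ((-84 + 3948) + 183317)/(-1162271) = (3864 + 183317)*(-1/1162271) = 187181*(-1/1162271) = -187181/1162271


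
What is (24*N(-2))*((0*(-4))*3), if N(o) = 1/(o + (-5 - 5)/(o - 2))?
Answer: 0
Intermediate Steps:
N(o) = 1/(o - 10/(-2 + o))
(24*N(-2))*((0*(-4))*3) = (24*((2 - 1*(-2))/(10 - 1*(-2)**2 + 2*(-2))))*((0*(-4))*3) = (24*((2 + 2)/(10 - 1*4 - 4)))*(0*3) = (24*(4/(10 - 4 - 4)))*0 = (24*(4/2))*0 = (24*((1/2)*4))*0 = (24*2)*0 = 48*0 = 0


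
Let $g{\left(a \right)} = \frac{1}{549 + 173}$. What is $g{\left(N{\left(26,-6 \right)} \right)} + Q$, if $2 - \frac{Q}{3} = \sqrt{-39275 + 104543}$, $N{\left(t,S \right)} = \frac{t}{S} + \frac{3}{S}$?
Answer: $\frac{4333}{722} - 126 \sqrt{37} \approx -760.43$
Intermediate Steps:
$N{\left(t,S \right)} = \frac{3}{S} + \frac{t}{S}$
$g{\left(a \right)} = \frac{1}{722}$
$Q = 6 - 126 \sqrt{37}$ ($Q = 6 - 3 \sqrt{-39275 + 104543} = 6 - 3 \sqrt{65268} = 6 - 3 \cdot 42 \sqrt{37} = 6 - 126 \sqrt{37} \approx -760.43$)
$g{\left(N{\left(26,-6 \right)} \right)} + Q = \frac{1}{722} + \left(6 - 126 \sqrt{37}\right) = \frac{4333}{722} - 126 \sqrt{37}$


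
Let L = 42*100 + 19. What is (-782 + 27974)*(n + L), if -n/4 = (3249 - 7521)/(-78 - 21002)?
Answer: 302237149368/2635 ≈ 1.1470e+8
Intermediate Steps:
n = -2136/2635 (n = -4*(3249 - 7521)/(-78 - 21002) = -(-17088)/(-21080) = -(-17088)*(-1)/21080 = -4*534/2635 = -2136/2635 ≈ -0.81063)
L = 4219 (L = 4200 + 19 = 4219)
(-782 + 27974)*(n + L) = (-782 + 27974)*(-2136/2635 + 4219) = 27192*(11114929/2635) = 302237149368/2635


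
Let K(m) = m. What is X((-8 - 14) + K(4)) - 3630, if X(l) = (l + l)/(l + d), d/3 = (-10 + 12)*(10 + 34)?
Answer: -148836/41 ≈ -3630.1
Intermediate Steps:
d = 264 (d = 3*((-10 + 12)*(10 + 34)) = 3*(2*44) = 3*88 = 264)
X(l) = 2*l/(264 + l) (X(l) = (l + l)/(l + 264) = (2*l)/(264 + l) = 2*l/(264 + l))
X((-8 - 14) + K(4)) - 3630 = 2*((-8 - 14) + 4)/(264 + ((-8 - 14) + 4)) - 3630 = 2*(-22 + 4)/(264 + (-22 + 4)) - 3630 = 2*(-18)/(264 - 18) - 3630 = 2*(-18)/246 - 3630 = 2*(-18)*(1/246) - 3630 = -6/41 - 3630 = -148836/41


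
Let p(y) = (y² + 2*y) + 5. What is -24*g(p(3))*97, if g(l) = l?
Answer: -46560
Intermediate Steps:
p(y) = 5 + y² + 2*y
-24*g(p(3))*97 = -24*(5 + 3² + 2*3)*97 = -24*(5 + 9 + 6)*97 = -24*20*97 = -480*97 = -46560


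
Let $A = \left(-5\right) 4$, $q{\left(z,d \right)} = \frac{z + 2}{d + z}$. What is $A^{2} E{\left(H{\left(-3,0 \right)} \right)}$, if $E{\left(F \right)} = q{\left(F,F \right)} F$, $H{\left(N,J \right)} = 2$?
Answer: $800$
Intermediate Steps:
$q{\left(z,d \right)} = \frac{2 + z}{d + z}$
$E{\left(F \right)} = 1 + \frac{F}{2}$ ($E{\left(F \right)} = \frac{2 + F}{F + F} F = \frac{2 + F}{2 F} F = 1 + \frac{F}{2}$)
$A = -20$
$A^{2} E{\left(H{\left(-3,0 \right)} \right)} = \left(-20\right)^{2} \left(1 + \frac{1}{2} \cdot 2\right) = 400 \left(1 + 1\right) = 400 \cdot 2 = 800$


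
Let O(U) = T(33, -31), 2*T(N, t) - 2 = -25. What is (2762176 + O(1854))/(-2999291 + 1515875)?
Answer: -1841443/988944 ≈ -1.8620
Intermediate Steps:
T(N, t) = -23/2 (T(N, t) = 1 + (½)*(-25) = 1 - 25/2 = -23/2)
O(U) = -23/2
(2762176 + O(1854))/(-2999291 + 1515875) = (2762176 - 23/2)/(-2999291 + 1515875) = (5524329/2)/(-1483416) = (5524329/2)*(-1/1483416) = -1841443/988944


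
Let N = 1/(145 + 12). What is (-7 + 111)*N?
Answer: 104/157 ≈ 0.66242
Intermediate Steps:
N = 1/157 ≈ 0.0063694
(-7 + 111)*N = (-7 + 111)*(1/157) = 104*(1/157) = 104/157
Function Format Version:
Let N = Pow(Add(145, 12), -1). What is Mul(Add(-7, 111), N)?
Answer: Rational(104, 157) ≈ 0.66242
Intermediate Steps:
N = Rational(1, 157) (N = Pow(157, -1) = Rational(1, 157) ≈ 0.0063694)
Mul(Add(-7, 111), N) = Mul(Add(-7, 111), Rational(1, 157)) = Mul(104, Rational(1, 157)) = Rational(104, 157)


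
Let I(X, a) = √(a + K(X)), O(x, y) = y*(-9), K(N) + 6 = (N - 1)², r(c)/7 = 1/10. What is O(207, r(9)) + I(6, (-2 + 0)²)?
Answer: -63/10 + √23 ≈ -1.5042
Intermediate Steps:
r(c) = 7/10
K(N) = -6 + (-1 + N)² (K(N) = -6 + (N - 1)² = -6 + (-1 + N)²)
O(x, y) = -9*y
I(X, a) = √(-6 + a + (-1 + X)²) (I(X, a) = √(a + (-6 + (-1 + X)²)) = √(-6 + a + (-1 + X)²))
O(207, r(9)) + I(6, (-2 + 0)²) = -9*7/10 + √(-6 + (-2 + 0)² + (-1 + 6)²) = -63/10 + √(-6 + (-2)² + 5²) = -63/10 + √(-6 + 4 + 25) = -63/10 + √23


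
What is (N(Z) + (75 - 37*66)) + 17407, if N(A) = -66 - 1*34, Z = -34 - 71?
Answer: 14940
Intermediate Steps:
Z = -105
N(A) = -100 (N(A) = -66 - 34 = -100)
(N(Z) + (75 - 37*66)) + 17407 = (-100 + (75 - 37*66)) + 17407 = (-100 + (75 - 2442)) + 17407 = (-100 - 2367) + 17407 = -2467 + 17407 = 14940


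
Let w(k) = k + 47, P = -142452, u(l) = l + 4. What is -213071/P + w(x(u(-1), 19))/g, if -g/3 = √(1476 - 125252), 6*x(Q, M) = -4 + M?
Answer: 213071/142452 + 33*I*√1934/30944 ≈ 1.4957 + 0.046899*I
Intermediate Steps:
u(l) = 4 + l
x(Q, M) = -⅔ + M/6 (x(Q, M) = (-4 + M)/6 = -⅔ + M/6)
g = -24*I*√1934 (g = -3*√(1476 - 125252) = -24*I*√1934 ≈ -1055.5*I)
w(k) = 47 + k
-213071/P + w(x(u(-1), 19))/g = -213071/(-142452) + (47 + (-⅔ + (⅙)*19))/((-24*I*√1934)) = -213071*(-1/142452) + (47 + (-⅔ + 19/6))*(I*√1934/46416) = 213071/142452 + (47 + 5/2)*(I*√1934/46416) = 213071/142452 + 99*(I*√1934/46416)/2 = 213071/142452 + 33*I*√1934/30944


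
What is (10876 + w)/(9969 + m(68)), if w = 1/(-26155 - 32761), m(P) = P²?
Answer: 640770415/859761188 ≈ 0.74529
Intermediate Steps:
w = -1/58916 (w = 1/(-58916) = -1/58916 ≈ -1.6973e-5)
(10876 + w)/(9969 + m(68)) = (10876 - 1/58916)/(9969 + 68²) = 640770415/(58916*(9969 + 4624)) = (640770415/58916)/14593 = (640770415/58916)*(1/14593) = 640770415/859761188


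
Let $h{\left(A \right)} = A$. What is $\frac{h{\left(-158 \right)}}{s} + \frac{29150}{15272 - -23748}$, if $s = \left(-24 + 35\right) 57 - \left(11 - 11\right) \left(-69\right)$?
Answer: $\frac{1211189}{2446554} \approx 0.49506$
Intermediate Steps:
$s = 627$ ($s = 11 \cdot 57 - 0 \left(-69\right) = 627 - 0 = 627 + 0 = 627$)
$\frac{h{\left(-158 \right)}}{s} + \frac{29150}{15272 - -23748} = - \frac{158}{627} + \frac{29150}{15272 - -23748} = \left(-158\right) \frac{1}{627} + \frac{29150}{15272 + 23748} = - \frac{158}{627} + \frac{29150}{39020} = - \frac{158}{627} + 29150 \cdot \frac{1}{39020} = - \frac{158}{627} + \frac{2915}{3902} = \frac{1211189}{2446554}$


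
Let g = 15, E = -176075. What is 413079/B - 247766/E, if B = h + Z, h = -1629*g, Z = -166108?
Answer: -25522807987/33549858725 ≈ -0.76074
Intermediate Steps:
h = -24435 (h = -1629*15 = -24435)
B = -190543 (B = -24435 - 166108 = -190543)
413079/B - 247766/E = 413079/(-190543) - 247766/(-176075) = 413079*(-1/190543) - 247766*(-1/176075) = -413079/190543 + 247766/176075 = -25522807987/33549858725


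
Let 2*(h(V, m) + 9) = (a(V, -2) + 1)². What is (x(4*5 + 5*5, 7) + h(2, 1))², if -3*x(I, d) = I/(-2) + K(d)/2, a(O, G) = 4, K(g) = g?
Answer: 3481/36 ≈ 96.694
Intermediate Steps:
x(I, d) = -d/6 + I/6 (x(I, d) = -(I/(-2) + d/2)/3 = -(I*(-½) + d*(½))/3 = -(-I/2 + d/2)/3 = -(d/2 - I/2)/3 = -d/6 + I/6)
h(V, m) = 7/2 (h(V, m) = -9 + (4 + 1)²/2 = -9 + (½)*5² = -9 + (½)*25 = -9 + 25/2 = 7/2)
(x(4*5 + 5*5, 7) + h(2, 1))² = ((-⅙*7 + (4*5 + 5*5)/6) + 7/2)² = ((-7/6 + (20 + 25)/6) + 7/2)² = ((-7/6 + (⅙)*45) + 7/2)² = ((-7/6 + 15/2) + 7/2)² = (19/3 + 7/2)² = (59/6)² = 3481/36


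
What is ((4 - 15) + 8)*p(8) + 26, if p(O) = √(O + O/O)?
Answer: 17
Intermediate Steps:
p(O) = √(1 + O) (p(O) = √(O + 1) = √(1 + O))
((4 - 15) + 8)*p(8) + 26 = ((4 - 15) + 8)*√(1 + 8) + 26 = (-11 + 8)*√9 + 26 = -3*3 + 26 = -9 + 26 = 17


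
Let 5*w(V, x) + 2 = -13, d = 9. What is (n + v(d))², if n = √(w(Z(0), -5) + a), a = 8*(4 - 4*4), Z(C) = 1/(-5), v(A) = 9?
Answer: -18 + 54*I*√11 ≈ -18.0 + 179.1*I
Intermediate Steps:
Z(C) = -⅕
w(V, x) = -3 (w(V, x) = -⅖ + (⅕)*(-13) = -⅖ - 13/5 = -3)
a = -96 (a = 8*(4 - 16) = 8*(-12) = -96)
n = 3*I*√11 (n = √(-3 - 96) = √(-99) = 3*I*√11 ≈ 9.9499*I)
(n + v(d))² = (3*I*√11 + 9)² = (9 + 3*I*√11)²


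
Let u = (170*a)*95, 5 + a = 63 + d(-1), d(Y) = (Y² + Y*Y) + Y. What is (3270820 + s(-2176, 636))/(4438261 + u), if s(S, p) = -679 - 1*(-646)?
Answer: 3270787/5391111 ≈ 0.60670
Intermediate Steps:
d(Y) = Y + 2*Y² (d(Y) = (Y² + Y²) + Y = 2*Y² + Y = Y + 2*Y²)
s(S, p) = -33 (s(S, p) = -679 + 646 = -33)
a = 59 (a = -5 + (63 - (1 + 2*(-1))) = -5 + (63 - (1 - 2)) = -5 + (63 - 1*(-1)) = -5 + (63 + 1) = -5 + 64 = 59)
u = 952850 (u = (170*59)*95 = 10030*95 = 952850)
(3270820 + s(-2176, 636))/(4438261 + u) = (3270820 - 33)/(4438261 + 952850) = 3270787/5391111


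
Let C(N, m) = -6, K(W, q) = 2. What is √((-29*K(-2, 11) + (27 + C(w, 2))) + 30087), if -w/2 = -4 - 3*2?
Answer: 5*√1202 ≈ 173.35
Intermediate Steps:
w = 20 (w = -2*(-4 - 3*2) = -2*(-4 - 1*6) = -2*(-4 - 6) = -2*(-10) = 20)
√((-29*K(-2, 11) + (27 + C(w, 2))) + 30087) = √((-29*2 + (27 - 6)) + 30087) = √((-58 + 21) + 30087) = √(-37 + 30087) = √30050 = 5*√1202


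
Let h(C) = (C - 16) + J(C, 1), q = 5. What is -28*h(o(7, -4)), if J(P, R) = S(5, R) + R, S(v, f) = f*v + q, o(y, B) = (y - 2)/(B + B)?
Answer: 315/2 ≈ 157.50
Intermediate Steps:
o(y, B) = (-2 + y)/(2*B) (o(y, B) = (-2 + y)/((2*B)) = (-2 + y)*(1/(2*B)) = (-2 + y)/(2*B))
S(v, f) = 5 + f*v (S(v, f) = f*v + 5 = 5 + f*v)
J(P, R) = 5 + 6*R (J(P, R) = (5 + R*5) + R = (5 + 5*R) + R = 5 + 6*R)
h(C) = -5 + C (h(C) = (C - 16) + (5 + 6*1) = (-16 + C) + (5 + 6) = (-16 + C) + 11 = -5 + C)
-28*h(o(7, -4)) = -28*(-5 + (½)*(-2 + 7)/(-4)) = -28*(-5 + (½)*(-¼)*5) = -28*(-5 - 5/8) = -28*(-45/8) = 315/2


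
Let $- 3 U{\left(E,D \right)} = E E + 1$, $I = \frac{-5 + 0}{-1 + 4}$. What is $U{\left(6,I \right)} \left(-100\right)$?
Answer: $\frac{3700}{3} \approx 1233.3$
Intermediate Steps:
$I = - \frac{5}{3} \approx -1.6667$
$U{\left(E,D \right)} = - \frac{1}{3} - \frac{E^{2}}{3}$ ($U{\left(E,D \right)} = - \frac{E E + 1}{3} = - \frac{E^{2} + 1}{3} = - \frac{1 + E^{2}}{3} = - \frac{1}{3} - \frac{E^{2}}{3}$)
$U{\left(6,I \right)} \left(-100\right) = \left(- \frac{1}{3} - \frac{6^{2}}{3}\right) \left(-100\right) = \left(- \frac{1}{3} - 12\right) \left(-100\right) = \left(- \frac{37}{3}\right) \left(-100\right) = \frac{3700}{3}$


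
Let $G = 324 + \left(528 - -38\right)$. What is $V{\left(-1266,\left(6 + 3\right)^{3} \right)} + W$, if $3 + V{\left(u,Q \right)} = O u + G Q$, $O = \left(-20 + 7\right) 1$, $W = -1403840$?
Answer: $-738575$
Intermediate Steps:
$G = 890$ ($G = 324 + \left(528 + 38\right) = 324 + 566 = 890$)
$O = -13$ ($O = \left(-13\right) 1 = -13$)
$V{\left(u,Q \right)} = -3 - 13 u + 890 Q$ ($V{\left(u,Q \right)} = -3 + \left(- 13 u + 890 Q\right) = -3 - 13 u + 890 Q$)
$V{\left(-1266,\left(6 + 3\right)^{3} \right)} + W = \left(-3 - -16458 + 890 \left(6 + 3\right)^{3}\right) - 1403840 = \left(-3 + 16458 + 890 \cdot 9^{3}\right) - 1403840 = \left(-3 + 16458 + 890 \cdot 729\right) - 1403840 = \left(-3 + 16458 + 648810\right) - 1403840 = 665265 - 1403840 = -738575$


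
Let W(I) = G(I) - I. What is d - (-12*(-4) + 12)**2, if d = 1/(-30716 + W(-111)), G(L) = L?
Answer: -110577601/30716 ≈ -3600.0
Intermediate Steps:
W(I) = 0 (W(I) = I - I = 0)
d = -1/30716 (d = 1/(-30716 + 0) = 1/(-30716) = -1/30716 ≈ -3.2556e-5)
d - (-12*(-4) + 12)**2 = -1/30716 - (-12*(-4) + 12)**2 = -1/30716 - (48 + 12)**2 = -1/30716 - 1*60**2 = -1/30716 - 1*3600 = -1/30716 - 3600 = -110577601/30716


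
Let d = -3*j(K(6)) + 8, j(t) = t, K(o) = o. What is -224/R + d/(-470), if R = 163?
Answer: -10365/7661 ≈ -1.3530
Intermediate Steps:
d = -10 (d = -3*6 + 8 = -18 + 8 = -10)
-224/R + d/(-470) = -224/163 - 10/(-470) = -224*1/163 - 10*(-1/470) = -224/163 + 1/47 = -10365/7661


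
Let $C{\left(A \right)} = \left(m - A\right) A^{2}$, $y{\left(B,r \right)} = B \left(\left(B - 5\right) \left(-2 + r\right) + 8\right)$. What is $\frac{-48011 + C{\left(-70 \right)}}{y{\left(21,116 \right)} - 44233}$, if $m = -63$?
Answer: $\frac{13711}{5761} \approx 2.38$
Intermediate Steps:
$y{\left(B,r \right)} = B \left(8 + \left(-5 + B\right) \left(-2 + r\right)\right)$ ($y{\left(B,r \right)} = B \left(\left(-5 + B\right) \left(-2 + r\right) + 8\right) = B \left(8 + \left(-5 + B\right) \left(-2 + r\right)\right)$)
$C{\left(A \right)} = A^{2} \left(-63 - A\right)$ ($C{\left(A \right)} = \left(-63 - A\right) A^{2} = A^{2} \left(-63 - A\right)$)
$\frac{-48011 + C{\left(-70 \right)}}{y{\left(21,116 \right)} - 44233} = \frac{-48011 + \left(-70\right)^{2} \left(-63 - -70\right)}{21 \left(18 - 580 - 42 + 21 \cdot 116\right) - 44233} = \frac{-48011 + 4900 \left(-63 + 70\right)}{21 \left(18 - 580 - 42 + 2436\right) - 44233} = \frac{-48011 + 4900 \cdot 7}{21 \cdot 1832 - 44233} = \frac{-48011 + 34300}{38472 - 44233} = - \frac{13711}{-5761} = \left(-13711\right) \left(- \frac{1}{5761}\right) = \frac{13711}{5761}$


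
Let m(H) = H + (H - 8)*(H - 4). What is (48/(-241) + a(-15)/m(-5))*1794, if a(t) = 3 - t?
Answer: -465543/6748 ≈ -68.990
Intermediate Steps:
m(H) = H + (-8 + H)*(-4 + H)
(48/(-241) + a(-15)/m(-5))*1794 = (48/(-241) + (3 - 1*(-15))/(32 + (-5)² - 11*(-5)))*1794 = (48*(-1/241) + (3 + 15)/(32 + 25 + 55))*1794 = (-48/241 + 18/112)*1794 = (-48/241 + 18*(1/112))*1794 = (-48/241 + 9/56)*1794 = -519/13496*1794 = -465543/6748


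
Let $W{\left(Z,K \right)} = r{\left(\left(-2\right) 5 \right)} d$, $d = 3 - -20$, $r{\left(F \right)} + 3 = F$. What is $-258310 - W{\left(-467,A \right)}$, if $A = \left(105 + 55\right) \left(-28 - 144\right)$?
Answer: $-258011$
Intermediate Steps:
$r{\left(F \right)} = -3 + F$
$A = -27520$ ($A = 160 \left(-172\right) = -27520$)
$d = 23$ ($d = 3 + 20 = 23$)
$W{\left(Z,K \right)} = -299$ ($W{\left(Z,K \right)} = \left(-3 - 10\right) 23 = \left(-13\right) 23 = -299$)
$-258310 - W{\left(-467,A \right)} = -258310 - -299 = -258310 + 299 = -258011$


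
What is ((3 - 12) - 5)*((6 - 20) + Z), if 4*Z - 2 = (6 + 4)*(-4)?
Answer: 329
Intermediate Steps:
Z = -19/2 (Z = ½ + ((6 + 4)*(-4))/4 = ½ + (10*(-4))/4 = ½ + (¼)*(-40) = ½ - 10 = -19/2 ≈ -9.5000)
((3 - 12) - 5)*((6 - 20) + Z) = ((3 - 12) - 5)*((6 - 20) - 19/2) = (-9 - 5)*(-14 - 19/2) = -14*(-47/2) = 329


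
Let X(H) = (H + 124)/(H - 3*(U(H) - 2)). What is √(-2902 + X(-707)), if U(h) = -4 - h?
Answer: I*√22912843970/2810 ≈ 53.868*I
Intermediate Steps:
X(H) = (124 + H)/(18 + 4*H) (X(H) = (H + 124)/(H - 3*((-4 - H) - 2)) = (124 + H)/(H - 3*(-6 - H)) = (124 + H)/(H + (18 + 3*H)) = (124 + H)/(18 + 4*H))
√(-2902 + X(-707)) = √(-2902 + (124 - 707)/(2*(9 + 2*(-707)))) = √(-2902 + (½)*(-583)/(9 - 1414)) = √(-2902 + (½)*(-583)/(-1405)) = √(-2902 + (½)*(-1/1405)*(-583)) = √(-2902 + 583/2810) = √(-8154037/2810) = I*√22912843970/2810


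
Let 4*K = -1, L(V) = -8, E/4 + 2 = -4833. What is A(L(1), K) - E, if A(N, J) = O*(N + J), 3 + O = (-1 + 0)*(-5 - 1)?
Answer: 77261/4 ≈ 19315.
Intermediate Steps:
E = -19340 (E = -8 + 4*(-4833) = -8 - 19332 = -19340)
K = -¼ (K = (¼)*(-1) = -¼ ≈ -0.25000)
O = 3 (O = -3 + (-1 + 0)*(-5 - 1) = -3 - 1*(-6) = -3 + 6 = 3)
A(N, J) = 3*J + 3*N (A(N, J) = 3*(N + J) = 3*(J + N) = 3*J + 3*N)
A(L(1), K) - E = (3*(-¼) + 3*(-8)) - 1*(-19340) = (-¾ - 24) + 19340 = -99/4 + 19340 = 77261/4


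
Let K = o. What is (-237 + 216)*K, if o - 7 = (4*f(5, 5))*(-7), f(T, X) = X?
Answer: 2793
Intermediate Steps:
o = -133 (o = 7 + (4*5)*(-7) = 7 + 20*(-7) = 7 - 140 = -133)
K = -133
(-237 + 216)*K = (-237 + 216)*(-133) = -21*(-133) = 2793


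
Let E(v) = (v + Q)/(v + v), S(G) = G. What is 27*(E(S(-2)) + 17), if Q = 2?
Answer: 459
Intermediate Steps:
E(v) = (2 + v)/(2*v) (E(v) = (v + 2)/(v + v) = (2 + v)/((2*v)) = (2 + v)*(1/(2*v)) = (2 + v)/(2*v))
27*(E(S(-2)) + 17) = 27*((½)*(2 - 2)/(-2) + 17) = 27*((½)*(-½)*0 + 17) = 27*(0 + 17) = 27*17 = 459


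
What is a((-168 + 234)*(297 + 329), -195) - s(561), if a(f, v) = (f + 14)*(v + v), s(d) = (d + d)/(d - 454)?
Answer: -1724702022/107 ≈ -1.6119e+7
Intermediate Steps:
s(d) = 2*d/(-454 + d) (s(d) = (2*d)/(-454 + d) = 2*d/(-454 + d))
a(f, v) = 2*v*(14 + f) (a(f, v) = (14 + f)*(2*v) = 2*v*(14 + f))
a((-168 + 234)*(297 + 329), -195) - s(561) = 2*(-195)*(14 + (-168 + 234)*(297 + 329)) - 2*561/(-454 + 561) = 2*(-195)*(14 + 66*626) - 2*561/107 = 2*(-195)*(14 + 41316) - 2*561/107 = 2*(-195)*41330 - 1*1122/107 = -16118700 - 1122/107 = -1724702022/107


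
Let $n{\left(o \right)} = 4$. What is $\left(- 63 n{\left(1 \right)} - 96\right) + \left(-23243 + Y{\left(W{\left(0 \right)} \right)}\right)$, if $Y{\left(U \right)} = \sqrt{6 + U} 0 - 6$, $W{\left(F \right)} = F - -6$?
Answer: $-23597$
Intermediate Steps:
$W{\left(F \right)} = 6 + F$ ($W{\left(F \right)} = F + 6 = 6 + F$)
$Y{\left(U \right)} = -6$ ($Y{\left(U \right)} = 0 - 6 = -6$)
$\left(- 63 n{\left(1 \right)} - 96\right) + \left(-23243 + Y{\left(W{\left(0 \right)} \right)}\right) = \left(\left(-63\right) 4 - 96\right) - 23249 = \left(-252 - 96\right) - 23249 = -348 - 23249 = -23597$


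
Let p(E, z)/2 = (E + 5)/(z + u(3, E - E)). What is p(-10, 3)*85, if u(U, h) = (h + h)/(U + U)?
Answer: -850/3 ≈ -283.33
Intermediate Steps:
u(U, h) = h/U (u(U, h) = (2*h)/((2*U)) = (2*h)*(1/(2*U)) = h/U)
p(E, z) = 2*(5 + E)/z (p(E, z) = 2*((E + 5)/(z + (E - E)/3)) = 2*((5 + E)/(z + 0*(1/3))) = 2*((5 + E)/(z + 0)) = 2*((5 + E)/z) = 2*(5 + E)/z)
p(-10, 3)*85 = (2*(5 - 10)/3)*85 = (2*(1/3)*(-5))*85 = -10/3*85 = -850/3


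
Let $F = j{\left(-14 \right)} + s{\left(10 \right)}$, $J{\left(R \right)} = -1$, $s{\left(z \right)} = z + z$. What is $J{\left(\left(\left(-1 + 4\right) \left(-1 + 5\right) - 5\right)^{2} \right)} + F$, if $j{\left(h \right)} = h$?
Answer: $5$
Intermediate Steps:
$s{\left(z \right)} = 2 z$
$F = 6$ ($F = -14 + 2 \cdot 10 = -14 + 20 = 6$)
$J{\left(\left(\left(-1 + 4\right) \left(-1 + 5\right) - 5\right)^{2} \right)} + F = -1 + 6 = 5$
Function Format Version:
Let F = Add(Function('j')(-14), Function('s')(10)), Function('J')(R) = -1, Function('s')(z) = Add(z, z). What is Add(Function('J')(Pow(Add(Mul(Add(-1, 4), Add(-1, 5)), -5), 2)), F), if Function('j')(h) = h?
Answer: 5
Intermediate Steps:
Function('s')(z) = Mul(2, z)
F = 6 (F = Add(-14, Mul(2, 10)) = Add(-14, 20) = 6)
Add(Function('J')(Pow(Add(Mul(Add(-1, 4), Add(-1, 5)), -5), 2)), F) = Add(-1, 6) = 5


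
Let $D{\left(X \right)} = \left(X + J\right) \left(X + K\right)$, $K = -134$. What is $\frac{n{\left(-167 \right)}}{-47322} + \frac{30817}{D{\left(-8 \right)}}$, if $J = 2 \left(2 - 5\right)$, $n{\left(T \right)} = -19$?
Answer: $\frac{729179923}{47038068} \approx 15.502$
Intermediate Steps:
$J = -6$ ($J = 2 \left(-3\right) = -6$)
$D{\left(X \right)} = \left(-134 + X\right) \left(-6 + X\right)$ ($D{\left(X \right)} = \left(X - 6\right) \left(X - 134\right) = \left(-6 + X\right) \left(-134 + X\right) = \left(-134 + X\right) \left(-6 + X\right)$)
$\frac{n{\left(-167 \right)}}{-47322} + \frac{30817}{D{\left(-8 \right)}} = - \frac{19}{-47322} + \frac{30817}{804 + \left(-8\right)^{2} - -1120} = \left(-19\right) \left(- \frac{1}{47322}\right) + \frac{30817}{804 + 64 + 1120} = \frac{19}{47322} + \frac{30817}{1988} = \frac{729179923}{47038068}$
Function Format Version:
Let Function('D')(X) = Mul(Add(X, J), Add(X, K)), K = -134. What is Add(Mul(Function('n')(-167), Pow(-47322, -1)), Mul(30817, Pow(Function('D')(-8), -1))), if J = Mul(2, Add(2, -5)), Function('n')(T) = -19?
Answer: Rational(729179923, 47038068) ≈ 15.502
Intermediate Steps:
J = -6 (J = Mul(2, -3) = -6)
Function('D')(X) = Mul(Add(-134, X), Add(-6, X)) (Function('D')(X) = Mul(Add(X, -6), Add(X, -134)) = Mul(Add(-6, X), Add(-134, X)) = Mul(Add(-134, X), Add(-6, X)))
Add(Mul(Function('n')(-167), Pow(-47322, -1)), Mul(30817, Pow(Function('D')(-8), -1))) = Add(Mul(-19, Pow(-47322, -1)), Mul(30817, Pow(Add(804, Pow(-8, 2), Mul(-140, -8)), -1))) = Add(Mul(-19, Rational(-1, 47322)), Mul(30817, Pow(Add(804, 64, 1120), -1))) = Add(Rational(19, 47322), Mul(30817, Pow(1988, -1))) = Add(Rational(19, 47322), Mul(30817, Rational(1, 1988))) = Add(Rational(19, 47322), Rational(30817, 1988)) = Rational(729179923, 47038068)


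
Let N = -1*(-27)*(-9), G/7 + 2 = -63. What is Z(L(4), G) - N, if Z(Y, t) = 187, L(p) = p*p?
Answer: 430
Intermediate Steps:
L(p) = p²
G = -455 (G = -14 + 7*(-63) = -14 - 441 = -455)
N = -243 (N = 27*(-9) = -243)
Z(L(4), G) - N = 187 - 1*(-243) = 187 + 243 = 430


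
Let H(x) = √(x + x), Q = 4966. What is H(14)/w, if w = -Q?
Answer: -√7/2483 ≈ -0.0010655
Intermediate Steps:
H(x) = √2*√x (H(x) = √(2*x) = √2*√x)
w = -4966 (w = -1*4966 = -4966)
H(14)/w = (√2*√14)/(-4966) = (2*√7)*(-1/4966) = -√7/2483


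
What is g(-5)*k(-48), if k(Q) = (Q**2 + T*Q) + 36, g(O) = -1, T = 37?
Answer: -564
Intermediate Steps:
k(Q) = 36 + Q**2 + 37*Q (k(Q) = (Q**2 + 37*Q) + 36 = 36 + Q**2 + 37*Q)
g(-5)*k(-48) = -(36 + (-48)**2 + 37*(-48)) = -(36 + 2304 - 1776) = -1*564 = -564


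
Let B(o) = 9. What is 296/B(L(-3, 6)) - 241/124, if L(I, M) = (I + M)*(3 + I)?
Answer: 34535/1116 ≈ 30.945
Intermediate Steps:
L(I, M) = (3 + I)*(I + M)
296/B(L(-3, 6)) - 241/124 = 296/9 - 241/124 = 34535/1116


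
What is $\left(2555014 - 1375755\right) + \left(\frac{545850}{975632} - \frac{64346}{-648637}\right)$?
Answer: $\frac{373136042542288689}{316415506792} \approx 1.1793 \cdot 10^{6}$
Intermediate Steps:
$\left(2555014 - 1375755\right) + \left(\frac{545850}{975632} - \frac{64346}{-648637}\right) = 1179259 + \left(545850 \cdot \frac{1}{975632} - - \frac{64346}{648637}\right) = 1179259 + \left(\frac{272925}{487816} + \frac{64346}{648637}\right) = 1179259 + \frac{208418261561}{316415506792} = \frac{373136042542288689}{316415506792}$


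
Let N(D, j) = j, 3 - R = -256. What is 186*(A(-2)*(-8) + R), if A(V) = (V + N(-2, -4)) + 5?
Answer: 49662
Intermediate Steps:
R = 259 (R = 3 - 1*(-256) = 3 + 256 = 259)
A(V) = 1 + V (A(V) = (V - 4) + 5 = (-4 + V) + 5 = 1 + V)
186*(A(-2)*(-8) + R) = 186*((1 - 2)*(-8) + 259) = 186*(-1*(-8) + 259) = 186*(8 + 259) = 186*267 = 49662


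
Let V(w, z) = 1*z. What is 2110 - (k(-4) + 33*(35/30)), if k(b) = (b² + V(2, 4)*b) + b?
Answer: 4151/2 ≈ 2075.5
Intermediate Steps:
V(w, z) = z
k(b) = b² + 5*b (k(b) = (b² + 4*b) + b = b² + 5*b)
2110 - (k(-4) + 33*(35/30)) = 2110 - (-4*(5 - 4) + 33*(35/30)) = 2110 - (-4*1 + 33*(35*(1/30))) = 2110 - (-4 + 33*(7/6)) = 2110 - (-4 + 77/2) = 2110 - 1*69/2 = 2110 - 69/2 = 4151/2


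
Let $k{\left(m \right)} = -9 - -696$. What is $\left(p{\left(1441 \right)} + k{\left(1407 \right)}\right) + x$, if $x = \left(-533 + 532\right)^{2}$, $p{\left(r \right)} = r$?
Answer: $2129$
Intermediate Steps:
$k{\left(m \right)} = 687$ ($k{\left(m \right)} = -9 + 696 = 687$)
$x = 1$ ($x = \left(-1\right)^{2} = 1$)
$\left(p{\left(1441 \right)} + k{\left(1407 \right)}\right) + x = \left(1441 + 687\right) + 1 = 2128 + 1 = 2129$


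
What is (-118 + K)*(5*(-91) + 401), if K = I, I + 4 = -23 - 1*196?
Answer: 18414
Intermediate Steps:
I = -223 (I = -4 + (-23 - 1*196) = -4 + (-23 - 196) = -4 - 219 = -223)
K = -223
(-118 + K)*(5*(-91) + 401) = (-118 - 223)*(5*(-91) + 401) = -341*(-455 + 401) = -341*(-54) = 18414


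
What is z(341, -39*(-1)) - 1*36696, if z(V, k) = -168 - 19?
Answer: -36883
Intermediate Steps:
z(V, k) = -187
z(341, -39*(-1)) - 1*36696 = -187 - 1*36696 = -187 - 36696 = -36883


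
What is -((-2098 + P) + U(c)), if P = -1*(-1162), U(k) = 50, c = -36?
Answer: 886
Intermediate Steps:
P = 1162
-((-2098 + P) + U(c)) = -((-2098 + 1162) + 50) = -(-936 + 50) = -1*(-886) = 886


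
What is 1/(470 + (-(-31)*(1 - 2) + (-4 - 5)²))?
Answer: 1/520 ≈ 0.0019231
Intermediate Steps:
1/(470 + (-(-31)*(1 - 2) + (-4 - 5)²)) = 1/(470 + (-(-31)*(-1) + (-9)²)) = 1/(470 + (-31*1 + 81)) = 1/(470 + (-31 + 81)) = 1/(470 + 50) = 1/520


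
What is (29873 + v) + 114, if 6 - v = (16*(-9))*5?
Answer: 30713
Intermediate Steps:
v = 726 (v = 6 - 16*(-9)*5 = 6 - (-144)*5 = 6 - 1*(-720) = 6 + 720 = 726)
(29873 + v) + 114 = (29873 + 726) + 114 = 30599 + 114 = 30713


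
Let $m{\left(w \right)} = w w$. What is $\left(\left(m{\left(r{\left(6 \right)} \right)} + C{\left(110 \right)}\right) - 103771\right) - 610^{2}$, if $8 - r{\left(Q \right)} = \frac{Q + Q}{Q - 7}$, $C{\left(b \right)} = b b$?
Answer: $-463371$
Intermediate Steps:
$C{\left(b \right)} = b^{2}$
$r{\left(Q \right)} = 8 - \frac{2 Q}{-7 + Q}$ ($r{\left(Q \right)} = 8 - \frac{Q + Q}{Q - 7} = 8 - \frac{2 Q}{-7 + Q}$)
$m{\left(w \right)} = w^{2}$
$\left(\left(m{\left(r{\left(6 \right)} \right)} + C{\left(110 \right)}\right) - 103771\right) - 610^{2} = \left(\left(\left(\frac{2 \left(-28 + 3 \cdot 6\right)}{-7 + 6}\right)^{2} + 110^{2}\right) - 103771\right) - 610^{2} = \left(\left(\left(\frac{2 \left(-28 + 18\right)}{-1}\right)^{2} + 12100\right) - 103771\right) - 372100 = \left(\left(\left(2 \left(-1\right) \left(-10\right)\right)^{2} + 12100\right) - 103771\right) - 372100 = \left(\left(20^{2} + 12100\right) - 103771\right) - 372100 = \left(\left(400 + 12100\right) - 103771\right) - 372100 = \left(12500 - 103771\right) - 372100 = -91271 - 372100 = -463371$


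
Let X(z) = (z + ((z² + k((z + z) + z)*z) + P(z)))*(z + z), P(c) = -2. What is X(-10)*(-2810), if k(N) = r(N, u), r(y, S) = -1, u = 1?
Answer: 5507600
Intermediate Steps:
k(N) = -1
X(z) = 2*z*(-2 + z²) (X(z) = (z + ((z² - z) - 2))*(z + z) = (z + (-2 + z² - z))*(2*z) = (-2 + z²)*(2*z) = 2*z*(-2 + z²))
X(-10)*(-2810) = (2*(-10)*(-2 + (-10)²))*(-2810) = (2*(-10)*(-2 + 100))*(-2810) = (2*(-10)*98)*(-2810) = -1960*(-2810) = 5507600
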